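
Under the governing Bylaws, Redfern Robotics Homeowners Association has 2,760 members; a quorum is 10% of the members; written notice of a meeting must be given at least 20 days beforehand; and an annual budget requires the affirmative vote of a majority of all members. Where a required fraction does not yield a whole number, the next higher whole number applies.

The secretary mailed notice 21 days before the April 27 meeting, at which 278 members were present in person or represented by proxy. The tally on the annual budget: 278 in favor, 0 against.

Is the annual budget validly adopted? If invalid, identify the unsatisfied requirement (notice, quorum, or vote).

Notice: 21 days given; 20 required. Satisfied.
Quorum: 10% of 2,760 = 276; 278 present. Satisfied.
Vote: requires a majority of all members (2,760); a majority of 2760 is 1381, so 1,381 needed; 278 in favor. Not satisfied.

Invalid — vote requirement not satisfied.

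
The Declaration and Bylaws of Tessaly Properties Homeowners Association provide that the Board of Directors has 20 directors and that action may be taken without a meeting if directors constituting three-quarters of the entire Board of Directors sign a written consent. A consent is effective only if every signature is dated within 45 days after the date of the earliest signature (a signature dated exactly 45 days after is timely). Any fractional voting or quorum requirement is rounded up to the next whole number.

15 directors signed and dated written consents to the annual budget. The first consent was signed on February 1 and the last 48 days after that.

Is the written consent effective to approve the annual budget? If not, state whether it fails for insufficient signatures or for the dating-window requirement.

Signatures required: three-quarters of 20 — 3/4 of 20 = 15, so 15 needed; 15 signed. Sufficient.
Dating window: the latest signature is 48 days after the earliest; the limit is 45 days. Outside the window.

Not effective — dating-window requirement not satisfied.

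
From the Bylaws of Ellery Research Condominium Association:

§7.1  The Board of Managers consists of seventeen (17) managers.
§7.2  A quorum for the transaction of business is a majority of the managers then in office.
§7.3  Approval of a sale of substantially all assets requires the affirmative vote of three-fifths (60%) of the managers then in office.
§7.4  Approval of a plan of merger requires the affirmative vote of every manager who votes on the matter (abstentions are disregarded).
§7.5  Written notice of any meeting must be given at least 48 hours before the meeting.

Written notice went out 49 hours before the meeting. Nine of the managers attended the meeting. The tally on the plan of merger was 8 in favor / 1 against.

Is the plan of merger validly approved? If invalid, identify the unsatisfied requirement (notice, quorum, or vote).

Notice: 49 hours given; 48 required (49 ≥ 48). Satisfied.
Quorum: 9 present; quorum is 9. Satisfied.
Vote: the plan of merger requires the unanimous vote of the votes cast (9). Unanimous means all 9, so 9 affirmative votes are needed; 8 voted in favor. Not satisfied.

Invalid — vote requirement not satisfied.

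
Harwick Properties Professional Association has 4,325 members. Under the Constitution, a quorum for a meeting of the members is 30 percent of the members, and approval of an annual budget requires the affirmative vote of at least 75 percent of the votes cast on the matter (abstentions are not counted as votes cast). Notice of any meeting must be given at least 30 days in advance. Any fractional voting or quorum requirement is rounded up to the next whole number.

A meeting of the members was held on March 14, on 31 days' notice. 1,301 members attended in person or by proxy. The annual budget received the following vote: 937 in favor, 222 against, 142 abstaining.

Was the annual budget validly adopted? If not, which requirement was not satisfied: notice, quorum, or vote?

Notice: 31 days given; 30 required. Satisfied.
Quorum: 30% of 4,325 = 1,297.50, rounded up to 1,298; 1,301 present. Satisfied.
Vote: requires three-fourths of the votes cast (1,301 − 142 abstaining = 1,159); 3/4 of 1159 = 869.25, rounded up to 870, so 870 needed; 937 in favor. Satisfied.

Valid — all requirements satisfied.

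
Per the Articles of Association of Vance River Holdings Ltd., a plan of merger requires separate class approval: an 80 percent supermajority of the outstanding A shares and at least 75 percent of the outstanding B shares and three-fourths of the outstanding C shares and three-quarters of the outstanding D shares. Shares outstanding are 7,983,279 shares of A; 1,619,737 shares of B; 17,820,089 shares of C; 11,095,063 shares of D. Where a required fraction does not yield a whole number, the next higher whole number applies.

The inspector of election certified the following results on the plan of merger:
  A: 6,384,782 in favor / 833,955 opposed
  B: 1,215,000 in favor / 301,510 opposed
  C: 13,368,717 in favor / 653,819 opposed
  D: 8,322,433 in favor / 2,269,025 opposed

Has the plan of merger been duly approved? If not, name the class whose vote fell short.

A: 4/5 of 7983279 = 6386623.20, rounded up to 6386624; 6,386,624 required, 6,384,782 in favor — not approved.
B: 3/4 of 1619737 = 1214802.75, rounded up to 1214803; 1,214,803 required, 1,215,000 in favor — approved.
C: 3/4 of 17820089 = 13365066.75, rounded up to 13365067; 13,365,067 required, 13,368,717 in favor — approved.
D: 3/4 of 11095063 = 8321297.25, rounded up to 8321298; 8,321,298 required, 8,322,433 in favor — approved.

Not approved — the A shares did not give the required vote.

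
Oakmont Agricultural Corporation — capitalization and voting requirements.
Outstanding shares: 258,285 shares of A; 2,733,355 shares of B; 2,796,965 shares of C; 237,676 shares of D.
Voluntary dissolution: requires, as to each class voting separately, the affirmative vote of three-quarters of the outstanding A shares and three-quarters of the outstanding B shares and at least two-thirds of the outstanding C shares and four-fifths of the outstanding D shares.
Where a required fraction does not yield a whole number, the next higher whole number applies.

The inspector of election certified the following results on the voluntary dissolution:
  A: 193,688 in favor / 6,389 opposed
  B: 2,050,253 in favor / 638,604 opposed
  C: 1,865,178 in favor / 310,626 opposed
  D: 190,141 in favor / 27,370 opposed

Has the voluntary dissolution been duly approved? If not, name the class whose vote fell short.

A: 3/4 of 258285 = 193713.75, rounded up to 193714; 193,714 required, 193,688 in favor — not approved.
B: 3/4 of 2733355 = 2050016.25, rounded up to 2050017; 2,050,017 required, 2,050,253 in favor — approved.
C: 2/3 of 2796965 = 1864643.33, rounded up to 1864644; 1,864,644 required, 1,865,178 in favor — approved.
D: 4/5 of 237676 = 190140.80, rounded up to 190141; 190,141 required, 190,141 in favor — approved.

Not approved — the A shares did not give the required vote.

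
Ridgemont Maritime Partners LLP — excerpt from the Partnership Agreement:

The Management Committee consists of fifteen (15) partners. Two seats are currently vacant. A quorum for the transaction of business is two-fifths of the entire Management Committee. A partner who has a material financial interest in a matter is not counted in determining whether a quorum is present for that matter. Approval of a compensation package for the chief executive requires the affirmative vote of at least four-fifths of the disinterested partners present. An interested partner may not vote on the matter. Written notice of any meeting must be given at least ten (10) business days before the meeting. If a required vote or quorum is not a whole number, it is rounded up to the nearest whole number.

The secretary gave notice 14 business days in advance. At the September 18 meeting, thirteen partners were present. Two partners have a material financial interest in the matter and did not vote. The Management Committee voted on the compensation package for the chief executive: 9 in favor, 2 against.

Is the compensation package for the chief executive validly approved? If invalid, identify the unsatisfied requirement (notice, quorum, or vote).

Notice: 14 business days given; 10 required (14 ≥ 10). Satisfied.
Quorum: 13 present, but the 2 interested partners do not count, leaving 11. Quorum is 6. Satisfied.
Vote: the compensation package for the chief executive requires four-fifths of the disinterested partners present (13 − 2 = 11). 4/5 of 11 = 8.80, rounded up to 9, so 9 affirmative votes are needed; 9 voted in favor. Satisfied.

Valid — all requirements satisfied.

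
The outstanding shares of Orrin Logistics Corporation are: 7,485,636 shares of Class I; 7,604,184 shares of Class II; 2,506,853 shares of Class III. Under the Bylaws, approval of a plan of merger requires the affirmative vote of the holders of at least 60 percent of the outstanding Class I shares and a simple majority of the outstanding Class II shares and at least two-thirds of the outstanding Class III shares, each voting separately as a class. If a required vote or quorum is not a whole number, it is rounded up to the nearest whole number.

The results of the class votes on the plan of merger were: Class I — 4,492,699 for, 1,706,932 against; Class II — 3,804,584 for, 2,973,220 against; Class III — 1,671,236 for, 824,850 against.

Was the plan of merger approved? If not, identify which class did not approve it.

Approved — every class gave the required vote.

Class I: 3/5 of 7485636 = 4491381.60, rounded up to 4491382; 4,491,382 required, 4,492,699 in favor — approved.
Class II: a majority of 7604184 is 3802093; 3,802,093 required, 3,804,584 in favor — approved.
Class III: 2/3 of 2506853 = 1671235.33, rounded up to 1671236; 1,671,236 required, 1,671,236 in favor — approved.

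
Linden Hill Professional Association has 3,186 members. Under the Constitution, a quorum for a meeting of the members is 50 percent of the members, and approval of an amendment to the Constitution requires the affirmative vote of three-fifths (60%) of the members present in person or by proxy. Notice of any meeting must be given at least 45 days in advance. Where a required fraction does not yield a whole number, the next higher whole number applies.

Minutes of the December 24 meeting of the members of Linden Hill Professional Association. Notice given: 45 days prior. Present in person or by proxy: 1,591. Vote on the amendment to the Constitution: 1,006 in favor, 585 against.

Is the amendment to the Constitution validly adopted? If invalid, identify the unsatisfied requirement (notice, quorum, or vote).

Invalid — quorum requirement not satisfied.

Notice: 45 days given; 45 required. Satisfied.
Quorum: 50% of 3,186 = 1,593; 1,591 present. Not satisfied.
Vote: requires three-fifths of those present (1,591); 3/5 of 1591 = 954.60, rounded up to 955, so 955 needed; 1,006 in favor. Satisfied.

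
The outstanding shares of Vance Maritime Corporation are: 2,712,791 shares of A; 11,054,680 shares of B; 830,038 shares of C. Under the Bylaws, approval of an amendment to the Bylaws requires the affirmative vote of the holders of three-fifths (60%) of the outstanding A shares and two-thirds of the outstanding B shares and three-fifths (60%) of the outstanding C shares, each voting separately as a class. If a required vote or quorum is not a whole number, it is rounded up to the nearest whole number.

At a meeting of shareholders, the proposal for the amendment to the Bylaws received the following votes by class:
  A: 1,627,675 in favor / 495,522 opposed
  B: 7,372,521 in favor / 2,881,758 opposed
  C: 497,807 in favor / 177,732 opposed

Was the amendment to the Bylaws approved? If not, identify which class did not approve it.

A: 3/5 of 2712791 = 1627674.60, rounded up to 1627675; 1,627,675 required, 1,627,675 in favor — approved.
B: 2/3 of 11054680 = 7369786.67, rounded up to 7369787; 7,369,787 required, 7,372,521 in favor — approved.
C: 3/5 of 830038 = 498022.80, rounded up to 498023; 498,023 required, 497,807 in favor — not approved.

Not approved — the C shares did not give the required vote.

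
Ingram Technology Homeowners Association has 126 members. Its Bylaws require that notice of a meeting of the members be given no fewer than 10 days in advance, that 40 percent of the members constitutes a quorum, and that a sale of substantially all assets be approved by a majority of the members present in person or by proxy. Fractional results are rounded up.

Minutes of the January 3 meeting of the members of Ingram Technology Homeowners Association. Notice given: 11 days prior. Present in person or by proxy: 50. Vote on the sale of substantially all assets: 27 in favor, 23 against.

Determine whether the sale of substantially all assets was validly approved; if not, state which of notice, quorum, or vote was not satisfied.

Notice: 11 days given; 10 required. Satisfied.
Quorum: 40% of 126 = 50.40, rounded up to 51; 50 present. Not satisfied.
Vote: requires a majority of those present (50); a majority of 50 is 26, so 26 needed; 27 in favor. Satisfied.

Invalid — quorum requirement not satisfied.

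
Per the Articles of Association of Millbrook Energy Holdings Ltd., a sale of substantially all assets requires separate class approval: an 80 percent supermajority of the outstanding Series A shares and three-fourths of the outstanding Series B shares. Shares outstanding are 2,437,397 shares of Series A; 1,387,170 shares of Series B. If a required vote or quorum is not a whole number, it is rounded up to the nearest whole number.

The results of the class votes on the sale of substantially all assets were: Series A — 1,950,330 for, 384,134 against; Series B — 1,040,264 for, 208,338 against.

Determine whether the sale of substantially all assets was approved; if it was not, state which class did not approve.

Series A: 4/5 of 2437397 = 1949917.60, rounded up to 1949918; 1,949,918 required, 1,950,330 in favor — approved.
Series B: 3/4 of 1387170 = 1040377.50, rounded up to 1040378; 1,040,378 required, 1,040,264 in favor — not approved.

Not approved — the Series B shares did not give the required vote.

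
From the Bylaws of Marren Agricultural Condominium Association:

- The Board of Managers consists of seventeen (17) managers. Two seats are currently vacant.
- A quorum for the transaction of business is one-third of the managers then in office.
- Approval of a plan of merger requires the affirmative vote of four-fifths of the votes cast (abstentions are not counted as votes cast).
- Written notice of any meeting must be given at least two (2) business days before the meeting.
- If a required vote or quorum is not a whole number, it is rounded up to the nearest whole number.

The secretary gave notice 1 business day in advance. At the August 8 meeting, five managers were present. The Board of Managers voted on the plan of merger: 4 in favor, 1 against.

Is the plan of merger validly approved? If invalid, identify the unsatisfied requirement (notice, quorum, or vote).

Notice: 1 business day given; 2 required (1 < 2). Not satisfied.
Quorum: 5 present; quorum is 5. Satisfied.
Vote: the plan of merger requires four-fifths of the votes cast (5). 4/5 of 5 = 4, so 4 affirmative votes are needed; 4 voted in favor. Satisfied.

Invalid — notice requirement not satisfied.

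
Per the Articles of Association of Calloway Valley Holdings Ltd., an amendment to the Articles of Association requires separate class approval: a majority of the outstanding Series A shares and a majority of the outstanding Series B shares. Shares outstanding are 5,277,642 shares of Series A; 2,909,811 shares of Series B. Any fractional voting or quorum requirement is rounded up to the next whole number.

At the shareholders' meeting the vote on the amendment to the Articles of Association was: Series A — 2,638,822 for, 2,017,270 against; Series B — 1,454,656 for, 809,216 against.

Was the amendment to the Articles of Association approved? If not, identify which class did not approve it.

Series A: a majority of 5277642 is 2638822; 2,638,822 required, 2,638,822 in favor — approved.
Series B: a majority of 2909811 is 1454906; 1,454,906 required, 1,454,656 in favor — not approved.

Not approved — the Series B shares did not give the required vote.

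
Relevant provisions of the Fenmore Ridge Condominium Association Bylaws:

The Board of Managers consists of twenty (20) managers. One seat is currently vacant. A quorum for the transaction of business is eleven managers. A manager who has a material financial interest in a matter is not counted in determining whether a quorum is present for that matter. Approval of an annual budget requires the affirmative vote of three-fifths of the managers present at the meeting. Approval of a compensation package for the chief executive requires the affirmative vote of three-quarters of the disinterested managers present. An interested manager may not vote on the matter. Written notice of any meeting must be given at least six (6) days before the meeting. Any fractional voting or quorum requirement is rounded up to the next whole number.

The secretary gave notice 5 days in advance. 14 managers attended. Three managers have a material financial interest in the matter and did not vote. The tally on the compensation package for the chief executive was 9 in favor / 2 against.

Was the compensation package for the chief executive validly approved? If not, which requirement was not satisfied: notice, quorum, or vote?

Notice: 5 days given; 6 required (5 < 6). Not satisfied.
Quorum: 14 present, but the 3 interested managers do not count, leaving 11. Quorum is 11. Satisfied.
Vote: the compensation package for the chief executive requires three-fourths of the disinterested managers present (14 − 3 = 11). 3/4 of 11 = 8.25, rounded up to 9, so 9 affirmative votes are needed; 9 voted in favor. Satisfied.

Invalid — notice requirement not satisfied.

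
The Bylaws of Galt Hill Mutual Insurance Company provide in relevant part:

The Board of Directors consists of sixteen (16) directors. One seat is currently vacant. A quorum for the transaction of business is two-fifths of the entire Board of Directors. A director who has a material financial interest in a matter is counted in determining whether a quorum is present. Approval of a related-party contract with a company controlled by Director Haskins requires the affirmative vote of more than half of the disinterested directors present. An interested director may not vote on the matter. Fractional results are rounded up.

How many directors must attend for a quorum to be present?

7

2/5 of 16 = 6.40, rounded up to 7.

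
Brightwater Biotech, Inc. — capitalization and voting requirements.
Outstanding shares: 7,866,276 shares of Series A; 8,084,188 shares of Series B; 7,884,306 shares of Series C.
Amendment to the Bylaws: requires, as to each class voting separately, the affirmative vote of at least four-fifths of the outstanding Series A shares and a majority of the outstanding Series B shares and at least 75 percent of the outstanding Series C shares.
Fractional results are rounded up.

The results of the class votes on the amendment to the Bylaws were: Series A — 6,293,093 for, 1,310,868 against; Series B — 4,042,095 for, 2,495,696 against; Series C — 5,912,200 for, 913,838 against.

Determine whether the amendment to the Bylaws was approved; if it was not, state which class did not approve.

Series A: 4/5 of 7866276 = 6293020.80, rounded up to 6293021; 6,293,021 required, 6,293,093 in favor — approved.
Series B: a majority of 8084188 is 4042095; 4,042,095 required, 4,042,095 in favor — approved.
Series C: 3/4 of 7884306 = 5913229.50, rounded up to 5913230; 5,913,230 required, 5,912,200 in favor — not approved.

Not approved — the Series C shares did not give the required vote.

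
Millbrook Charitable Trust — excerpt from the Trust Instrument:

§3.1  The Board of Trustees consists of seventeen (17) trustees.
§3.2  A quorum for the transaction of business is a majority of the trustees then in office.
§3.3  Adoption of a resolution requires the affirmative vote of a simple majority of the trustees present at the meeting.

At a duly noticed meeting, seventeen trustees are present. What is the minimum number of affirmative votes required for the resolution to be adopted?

9

The resolution requires a majority of the trustees present (17).
A majority of 17 is 9.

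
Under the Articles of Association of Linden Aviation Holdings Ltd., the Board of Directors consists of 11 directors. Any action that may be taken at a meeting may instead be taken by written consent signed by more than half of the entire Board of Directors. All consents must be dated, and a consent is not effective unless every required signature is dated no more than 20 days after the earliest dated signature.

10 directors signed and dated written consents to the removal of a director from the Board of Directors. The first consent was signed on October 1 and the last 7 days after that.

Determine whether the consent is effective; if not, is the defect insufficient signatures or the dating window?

Effective — both the signature and dating-window requirements are satisfied.

Signatures required: more than half of 11 — a majority of 11 is 6, so 6 needed; 10 signed. Sufficient.
Dating window: the latest signature is 7 days after the earliest; the limit is 20 days. Within the window.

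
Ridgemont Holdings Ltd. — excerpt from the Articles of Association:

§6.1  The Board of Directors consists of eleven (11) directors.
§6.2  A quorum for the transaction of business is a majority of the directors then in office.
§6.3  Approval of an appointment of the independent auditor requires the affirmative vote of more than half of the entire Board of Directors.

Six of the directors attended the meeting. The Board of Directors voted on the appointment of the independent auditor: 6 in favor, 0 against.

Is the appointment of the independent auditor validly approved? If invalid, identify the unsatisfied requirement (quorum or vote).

Quorum: 6 present; quorum is 6. Satisfied.
Vote: the appointment of the independent auditor requires a majority of the entire Board of Directors (11). A majority of 11 is 6, so 6 affirmative votes are needed; 6 voted in favor. Satisfied.

Valid — all requirements satisfied.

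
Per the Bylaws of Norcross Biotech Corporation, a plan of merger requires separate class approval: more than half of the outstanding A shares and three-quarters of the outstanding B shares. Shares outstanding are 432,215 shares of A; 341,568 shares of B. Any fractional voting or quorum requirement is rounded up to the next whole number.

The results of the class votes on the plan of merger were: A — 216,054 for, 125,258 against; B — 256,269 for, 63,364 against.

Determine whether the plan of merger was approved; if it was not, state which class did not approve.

Not approved — the A shares did not give the required vote.

A: a majority of 432215 is 216108; 216,108 required, 216,054 in favor — not approved.
B: 3/4 of 341568 = 256176; 256,176 required, 256,269 in favor — approved.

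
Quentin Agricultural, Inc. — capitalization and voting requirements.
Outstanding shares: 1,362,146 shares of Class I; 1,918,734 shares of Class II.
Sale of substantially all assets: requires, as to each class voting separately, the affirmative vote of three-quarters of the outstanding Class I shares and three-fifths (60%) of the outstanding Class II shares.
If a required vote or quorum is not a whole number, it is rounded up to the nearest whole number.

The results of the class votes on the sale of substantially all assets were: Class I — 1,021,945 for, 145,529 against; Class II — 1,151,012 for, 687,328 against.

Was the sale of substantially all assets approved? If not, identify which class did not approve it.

Not approved — the Class II shares did not give the required vote.

Class I: 3/4 of 1362146 = 1021609.50, rounded up to 1021610; 1,021,610 required, 1,021,945 in favor — approved.
Class II: 3/5 of 1918734 = 1151240.40, rounded up to 1151241; 1,151,241 required, 1,151,012 in favor — not approved.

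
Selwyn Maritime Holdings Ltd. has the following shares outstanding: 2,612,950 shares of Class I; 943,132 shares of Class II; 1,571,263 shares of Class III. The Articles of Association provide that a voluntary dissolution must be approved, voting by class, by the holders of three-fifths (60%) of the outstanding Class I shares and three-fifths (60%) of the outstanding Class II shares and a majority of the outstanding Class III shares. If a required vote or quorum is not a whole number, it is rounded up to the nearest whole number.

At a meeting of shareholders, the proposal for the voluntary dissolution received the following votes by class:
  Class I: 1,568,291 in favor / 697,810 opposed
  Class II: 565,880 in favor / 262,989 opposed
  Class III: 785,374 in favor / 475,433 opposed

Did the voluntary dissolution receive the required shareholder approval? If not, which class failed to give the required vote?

Not approved — the Class III shares did not give the required vote.

Class I: 3/5 of 2612950 = 1567770; 1,567,770 required, 1,568,291 in favor — approved.
Class II: 3/5 of 943132 = 565879.20, rounded up to 565880; 565,880 required, 565,880 in favor — approved.
Class III: a majority of 1571263 is 785632; 785,632 required, 785,374 in favor — not approved.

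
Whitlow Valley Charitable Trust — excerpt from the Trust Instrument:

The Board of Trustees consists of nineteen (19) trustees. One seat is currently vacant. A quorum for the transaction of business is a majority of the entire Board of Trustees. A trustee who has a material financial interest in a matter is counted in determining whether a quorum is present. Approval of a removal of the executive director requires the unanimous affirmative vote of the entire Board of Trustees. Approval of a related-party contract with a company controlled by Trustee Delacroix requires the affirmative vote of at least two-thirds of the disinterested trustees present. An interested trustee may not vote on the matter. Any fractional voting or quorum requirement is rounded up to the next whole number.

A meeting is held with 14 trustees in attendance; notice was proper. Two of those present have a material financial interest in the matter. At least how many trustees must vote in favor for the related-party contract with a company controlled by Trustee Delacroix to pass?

The related-party contract with a company controlled by Trustee Delacroix requires two-thirds of the disinterested trustees present (14 − 2 = 12).
2/3 of 12 = 8.

8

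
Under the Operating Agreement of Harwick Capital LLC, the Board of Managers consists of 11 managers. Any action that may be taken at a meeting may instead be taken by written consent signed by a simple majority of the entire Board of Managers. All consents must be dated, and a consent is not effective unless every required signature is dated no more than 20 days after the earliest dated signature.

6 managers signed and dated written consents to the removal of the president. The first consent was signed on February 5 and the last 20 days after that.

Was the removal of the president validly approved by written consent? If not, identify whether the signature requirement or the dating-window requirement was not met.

Signatures required: a simple majority of 11 — a majority of 11 is 6, so 6 needed; 6 signed. Sufficient.
Dating window: the latest signature is 20 days after the earliest; the limit is 20 days. Within the window.

Effective — both the signature and dating-window requirements are satisfied.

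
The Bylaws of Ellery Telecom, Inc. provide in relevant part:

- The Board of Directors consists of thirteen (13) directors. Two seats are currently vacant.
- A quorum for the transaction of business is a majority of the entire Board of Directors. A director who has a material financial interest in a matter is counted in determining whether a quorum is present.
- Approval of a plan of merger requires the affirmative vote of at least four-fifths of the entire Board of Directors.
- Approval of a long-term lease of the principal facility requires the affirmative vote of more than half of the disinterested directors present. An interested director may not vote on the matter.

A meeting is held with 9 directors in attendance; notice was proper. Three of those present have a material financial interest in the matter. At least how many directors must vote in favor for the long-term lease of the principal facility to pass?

4

The long-term lease of the principal facility requires a majority of the disinterested directors present (9 − 3 = 6).
A majority of 6 is 4.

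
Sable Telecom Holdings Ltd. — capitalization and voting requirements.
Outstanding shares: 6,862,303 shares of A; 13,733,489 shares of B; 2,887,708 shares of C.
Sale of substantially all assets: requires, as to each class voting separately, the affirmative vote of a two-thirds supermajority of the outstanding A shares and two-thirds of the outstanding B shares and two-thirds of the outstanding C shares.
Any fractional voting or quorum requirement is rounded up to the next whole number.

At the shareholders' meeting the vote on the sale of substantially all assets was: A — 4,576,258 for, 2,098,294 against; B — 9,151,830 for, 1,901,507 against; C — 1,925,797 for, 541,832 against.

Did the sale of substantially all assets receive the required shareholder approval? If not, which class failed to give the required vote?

A: 2/3 of 6862303 = 4574868.67, rounded up to 4574869; 4,574,869 required, 4,576,258 in favor — approved.
B: 2/3 of 13733489 = 9155659.33, rounded up to 9155660; 9,155,660 required, 9,151,830 in favor — not approved.
C: 2/3 of 2887708 = 1925138.67, rounded up to 1925139; 1,925,139 required, 1,925,797 in favor — approved.

Not approved — the B shares did not give the required vote.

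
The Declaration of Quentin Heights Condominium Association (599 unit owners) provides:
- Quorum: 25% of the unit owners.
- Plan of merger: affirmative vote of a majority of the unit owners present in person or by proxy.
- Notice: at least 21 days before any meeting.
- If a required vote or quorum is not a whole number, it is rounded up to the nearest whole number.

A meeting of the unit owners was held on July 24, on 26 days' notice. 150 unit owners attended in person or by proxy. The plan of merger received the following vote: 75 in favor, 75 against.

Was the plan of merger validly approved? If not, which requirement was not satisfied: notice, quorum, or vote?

Notice: 26 days given; 21 required. Satisfied.
Quorum: 25% of 599 = 149.75, rounded up to 150; 150 present. Satisfied.
Vote: requires a majority of those present (150); a majority of 150 is 76, so 76 needed; 75 in favor. Not satisfied.

Invalid — vote requirement not satisfied.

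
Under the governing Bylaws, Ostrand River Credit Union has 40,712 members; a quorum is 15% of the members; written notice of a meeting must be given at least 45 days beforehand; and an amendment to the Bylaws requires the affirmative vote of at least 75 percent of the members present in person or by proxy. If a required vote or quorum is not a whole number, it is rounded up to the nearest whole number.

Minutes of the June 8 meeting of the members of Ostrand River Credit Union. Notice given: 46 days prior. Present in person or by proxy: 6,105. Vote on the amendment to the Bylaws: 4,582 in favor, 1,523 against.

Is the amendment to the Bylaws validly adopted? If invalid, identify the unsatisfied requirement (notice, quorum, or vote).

Notice: 46 days given; 45 required. Satisfied.
Quorum: 15% of 40,712 = 6,106.80, rounded up to 6,107; 6,105 present. Not satisfied.
Vote: requires three-fourths of those present (6,105); 3/4 of 6105 = 4578.75, rounded up to 4579, so 4,579 needed; 4,582 in favor. Satisfied.

Invalid — quorum requirement not satisfied.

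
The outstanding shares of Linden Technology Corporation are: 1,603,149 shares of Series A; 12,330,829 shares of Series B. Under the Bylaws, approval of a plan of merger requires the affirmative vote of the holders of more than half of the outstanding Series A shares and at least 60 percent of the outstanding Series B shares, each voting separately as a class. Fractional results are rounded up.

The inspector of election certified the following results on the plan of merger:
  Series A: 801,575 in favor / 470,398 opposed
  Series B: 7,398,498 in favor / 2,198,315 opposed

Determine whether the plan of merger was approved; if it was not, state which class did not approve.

Series A: a majority of 1603149 is 801575; 801,575 required, 801,575 in favor — approved.
Series B: 3/5 of 12330829 = 7398497.40, rounded up to 7398498; 7,398,498 required, 7,398,498 in favor — approved.

Approved — every class gave the required vote.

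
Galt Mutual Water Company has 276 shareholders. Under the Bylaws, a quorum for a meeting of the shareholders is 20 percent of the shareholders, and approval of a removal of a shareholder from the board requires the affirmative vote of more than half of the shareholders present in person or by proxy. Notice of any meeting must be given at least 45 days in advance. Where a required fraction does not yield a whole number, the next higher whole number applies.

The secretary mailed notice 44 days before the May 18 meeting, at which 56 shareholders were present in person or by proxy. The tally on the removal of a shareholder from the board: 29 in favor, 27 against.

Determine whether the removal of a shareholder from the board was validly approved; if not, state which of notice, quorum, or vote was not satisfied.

Invalid — notice requirement not satisfied.

Notice: 44 days given; 45 required. Not satisfied.
Quorum: 20% of 276 = 55.20, rounded up to 56; 56 present. Satisfied.
Vote: requires a majority of those present (56); a majority of 56 is 29, so 29 needed; 29 in favor. Satisfied.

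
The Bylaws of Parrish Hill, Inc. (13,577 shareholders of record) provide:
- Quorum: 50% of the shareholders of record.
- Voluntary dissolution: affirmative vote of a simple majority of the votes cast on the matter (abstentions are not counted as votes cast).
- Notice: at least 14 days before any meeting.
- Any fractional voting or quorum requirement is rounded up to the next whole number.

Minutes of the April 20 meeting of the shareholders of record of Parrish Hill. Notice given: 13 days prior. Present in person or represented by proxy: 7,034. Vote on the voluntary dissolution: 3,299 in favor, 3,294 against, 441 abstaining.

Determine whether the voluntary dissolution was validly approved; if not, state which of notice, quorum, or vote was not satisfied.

Notice: 13 days given; 14 required. Not satisfied.
Quorum: 50% of 13,577 = 6,788.50, rounded up to 6,789; 7,034 present. Satisfied.
Vote: requires a majority of the votes cast (7,034 − 441 abstaining = 6,593); a majority of 6593 is 3297, so 3,297 needed; 3,299 in favor. Satisfied.

Invalid — notice requirement not satisfied.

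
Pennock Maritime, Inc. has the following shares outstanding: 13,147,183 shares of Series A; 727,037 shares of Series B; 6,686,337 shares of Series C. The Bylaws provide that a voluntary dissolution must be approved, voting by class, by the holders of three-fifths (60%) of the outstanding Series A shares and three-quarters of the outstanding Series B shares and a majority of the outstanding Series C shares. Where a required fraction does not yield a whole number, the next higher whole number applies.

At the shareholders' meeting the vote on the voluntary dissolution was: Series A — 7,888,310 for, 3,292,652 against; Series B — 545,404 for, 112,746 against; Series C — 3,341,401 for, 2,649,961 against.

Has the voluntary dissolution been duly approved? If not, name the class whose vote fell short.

Series A: 3/5 of 13147183 = 7888309.80, rounded up to 7888310; 7,888,310 required, 7,888,310 in favor — approved.
Series B: 3/4 of 727037 = 545277.75, rounded up to 545278; 545,278 required, 545,404 in favor — approved.
Series C: a majority of 6686337 is 3343169; 3,343,169 required, 3,341,401 in favor — not approved.

Not approved — the Series C shares did not give the required vote.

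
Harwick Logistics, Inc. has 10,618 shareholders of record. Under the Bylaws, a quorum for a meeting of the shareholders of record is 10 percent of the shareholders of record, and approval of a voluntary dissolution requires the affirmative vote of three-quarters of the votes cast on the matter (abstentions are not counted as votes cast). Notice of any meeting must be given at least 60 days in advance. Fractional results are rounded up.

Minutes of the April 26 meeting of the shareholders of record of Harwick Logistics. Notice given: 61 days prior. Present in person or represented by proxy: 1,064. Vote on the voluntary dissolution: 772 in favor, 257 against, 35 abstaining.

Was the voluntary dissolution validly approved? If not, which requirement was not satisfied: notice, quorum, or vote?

Valid — all requirements satisfied.

Notice: 61 days given; 60 required. Satisfied.
Quorum: 10% of 10,618 = 1,061.80, rounded up to 1,062; 1,064 present. Satisfied.
Vote: requires three-fourths of the votes cast (1,064 − 35 abstaining = 1,029); 3/4 of 1029 = 771.75, rounded up to 772, so 772 needed; 772 in favor. Satisfied.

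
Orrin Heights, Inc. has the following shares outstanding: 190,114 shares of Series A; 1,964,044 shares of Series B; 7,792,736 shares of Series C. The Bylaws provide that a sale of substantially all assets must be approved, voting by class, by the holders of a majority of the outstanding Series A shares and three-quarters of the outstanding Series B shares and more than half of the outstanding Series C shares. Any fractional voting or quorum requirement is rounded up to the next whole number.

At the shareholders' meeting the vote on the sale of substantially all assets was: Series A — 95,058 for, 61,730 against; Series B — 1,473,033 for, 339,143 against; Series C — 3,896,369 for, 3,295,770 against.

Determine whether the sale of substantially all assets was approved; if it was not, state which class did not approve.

Series A: a majority of 190114 is 95058; 95,058 required, 95,058 in favor — approved.
Series B: 3/4 of 1964044 = 1473033; 1,473,033 required, 1,473,033 in favor — approved.
Series C: a majority of 7792736 is 3896369; 3,896,369 required, 3,896,369 in favor — approved.

Approved — every class gave the required vote.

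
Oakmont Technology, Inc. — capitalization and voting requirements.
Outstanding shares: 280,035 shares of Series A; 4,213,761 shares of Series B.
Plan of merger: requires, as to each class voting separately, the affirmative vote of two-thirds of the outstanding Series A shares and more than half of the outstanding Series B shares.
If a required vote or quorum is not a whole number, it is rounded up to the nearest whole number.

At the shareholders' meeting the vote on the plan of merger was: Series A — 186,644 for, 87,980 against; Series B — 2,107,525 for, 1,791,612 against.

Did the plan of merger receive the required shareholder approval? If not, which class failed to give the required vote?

Not approved — the Series A shares did not give the required vote.

Series A: 2/3 of 280035 = 186690; 186,690 required, 186,644 in favor — not approved.
Series B: a majority of 4213761 is 2106881; 2,106,881 required, 2,107,525 in favor — approved.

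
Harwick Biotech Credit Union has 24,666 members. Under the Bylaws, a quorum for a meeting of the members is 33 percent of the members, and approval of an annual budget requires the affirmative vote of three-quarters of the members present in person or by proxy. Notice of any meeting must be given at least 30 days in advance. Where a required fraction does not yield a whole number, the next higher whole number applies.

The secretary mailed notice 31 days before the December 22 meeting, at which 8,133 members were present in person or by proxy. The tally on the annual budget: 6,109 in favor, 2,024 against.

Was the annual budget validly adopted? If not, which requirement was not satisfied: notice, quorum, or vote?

Notice: 31 days given; 30 required. Satisfied.
Quorum: 33% of 24,666 = 8,139.78, rounded up to 8,140; 8,133 present. Not satisfied.
Vote: requires three-fourths of those present (8,133); 3/4 of 8133 = 6099.75, rounded up to 6100, so 6,100 needed; 6,109 in favor. Satisfied.

Invalid — quorum requirement not satisfied.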